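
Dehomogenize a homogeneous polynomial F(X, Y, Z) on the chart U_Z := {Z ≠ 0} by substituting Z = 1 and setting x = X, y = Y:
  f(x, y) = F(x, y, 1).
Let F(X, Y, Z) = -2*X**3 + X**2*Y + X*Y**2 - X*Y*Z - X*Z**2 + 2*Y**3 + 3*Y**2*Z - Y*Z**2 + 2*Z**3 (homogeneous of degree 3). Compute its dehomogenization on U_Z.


f(x, y) = -2*x**3 + x**2*y + x*y**2 - x*y - x + 2*y**3 + 3*y**2 - y + 2

On U_Z we set Z = 1. Each monomial c·X^i·Y^j·Z^k in F becomes c·x^i·y^j·1^k = c·x^i·y^j.
Substituting Z = 1: F(X, Y, 1) = -2*x**3 + x**2*y + x*y**2 - x*y - x + 2*y**3 + 3*y**2 - y + 2.
Note: deg(f) ≤ deg(F) = 3; strict inequality happens when F is divisible by Z (lost terms).


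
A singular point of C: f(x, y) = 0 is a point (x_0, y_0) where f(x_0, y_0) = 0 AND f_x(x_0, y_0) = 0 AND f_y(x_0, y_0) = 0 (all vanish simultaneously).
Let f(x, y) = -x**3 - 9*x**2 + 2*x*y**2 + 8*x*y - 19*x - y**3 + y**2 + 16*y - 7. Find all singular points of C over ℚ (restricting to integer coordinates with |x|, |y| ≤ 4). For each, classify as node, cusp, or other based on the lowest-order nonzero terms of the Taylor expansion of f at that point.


Singular points: {(-3, -2)}; classification: cusp.

Compute partial derivatives:
  f_x = -3*x**2 - 18*x + 2*y**2 + 8*y - 19.
  f_y = 4*x*y + 8*x - 3*y**2 + 2*y + 16.
Scan x_0 ∈ {−4, ..., 4}. For each x_0, f_y(x_0, y) is a polynomial in y; find its integer roots y ∈ {−4, ..., 4}, then test f_x and f at those candidates.
  x = -4: f_y(-4, y) = -3*y**2 - 14*y - 16; vanishes at y ∈ {-2}. (-4, -2): f_x = -3 ≠ 0.
  x = -3: f_y(-3, y) = -3*y**2 - 10*y - 8; vanishes at y ∈ {-2}. (-3, -2): f_x = 0, f = 0 — SINGULAR.
  x = -2: f_y(-2, y) = -3*y**2 - 6*y; vanishes at y ∈ {-2, 0}. (-2, -2): f_x = -3 ≠ 0; (-2, 0): f_x = 5 ≠ 0.
  x = -1: f_y(-1, y) = -3*y**2 - 2*y + 8; vanishes at y ∈ {-2}. (-1, -2): f_x = -12 ≠ 0.
  x = 0: f_y(0, y) = -3*y**2 + 2*y + 16; vanishes at y ∈ {-2}. (0, -2): f_x = -27 ≠ 0.
  x = 1: f_y(1, y) = -3*y**2 + 6*y + 24; vanishes at y ∈ {-2, 4}. (1, -2): f_x = -48 ≠ 0; (1, 4): f_x = 24 ≠ 0.
  x = 2: f_y(2, y) = -3*y**2 + 10*y + 32; vanishes at y ∈ {-2}. (2, -2): f_x = -75 ≠ 0.
  x = 3: f_y(3, y) = -3*y**2 + 14*y + 40; vanishes at y ∈ {-2}. (3, -2): f_x = -108 ≠ 0.
  x = 4: f_y(4, y) = -3*y**2 + 18*y + 48; vanishes at y ∈ {-2}. (4, -2): f_x = -147 ≠ 0.
Only singular point on the grid: (-3, -2).
Classify: substitute x = -3 + u, y = -2 + v and expand: f = -u**3 + 2*u*v**2 - v**3 + v**2.
No constant or linear terms (consistent with a singular point). Quadratic part: v**2. Cubic part: -u**3 + 2*u*v**2 - v**3.
The quadratic part v**2 is a perfect square, so there is a single (double) tangent line v = 0, i.e. y = -2. Restricting the cubic part to that line (v = 0) leaves -u**3 ≠ 0, so f is not divisible by v and the branch is v² ≈ u**3 to lowest order — this is a cusp.
Classification: cusp.


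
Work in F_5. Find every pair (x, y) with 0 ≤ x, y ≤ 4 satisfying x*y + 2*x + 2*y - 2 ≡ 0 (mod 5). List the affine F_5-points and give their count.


Affine F_5-points: {(0, 1), (1, 0), (2, 2), (4, 4)}; count = 4.

For each of the 25 pairs (x, y) ∈ F_5², evaluate f(x, y) mod 5. Record the zeros.
  x = 0: [0↦3, 1↦0, 2↦2, 3↦4, 4↦1]  zeros at y ∈ {1}
  x = 1: [0↦0, 1↦3, 2↦1, 3↦4, 4↦2]  zeros at y ∈ {0}
  x = 2: [0↦2, 1↦1, 2↦0, 3↦4, 4↦3]  zeros at y ∈ {2}
  x = 3: [0↦4, 1↦4, 2↦4, 3↦4, 4↦4]  zeros at y ∈ ∅
  x = 4: [0↦1, 1↦2, 2↦3, 3↦4, 4↦0]  zeros at y ∈ {4}
Collecting zeros: affine points = {(0, 1), (1, 0), (2, 2), (4, 4)}.
Total count |C(F_5)_aff| = 4.


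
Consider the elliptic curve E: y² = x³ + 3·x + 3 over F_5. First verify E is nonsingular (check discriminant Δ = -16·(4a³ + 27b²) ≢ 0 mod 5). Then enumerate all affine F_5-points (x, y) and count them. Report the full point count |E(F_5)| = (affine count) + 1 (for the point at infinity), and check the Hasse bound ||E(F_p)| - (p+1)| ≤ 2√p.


Affine points = {(3, 2), (3, 3), (4, 2), (4, 3)}; affine count = 4; |E(F_5)| = 5.

Discriminant check: Δ ∝ 4a³ + 27b² = 4·3³ + 27·3² = 4·27 + 27·9 ≡ 1 (mod 5). Nonzero ⇒ E is nonsingular.
For each x ∈ F_5, compute rhs = x³ + 3·x + 3 mod 5, then count y ∈ F_5 with y² ≡ rhs.
  x = 0: rhs = 3, matching y values: none (0 points).
  x = 1: rhs = 2, matching y values: none (0 points).
  x = 2: rhs = 2, matching y values: none (0 points).
  x = 3: rhs = 4, matching y values: 2, 3 (2 points).
  x = 4: rhs = 4, matching y values: 2, 3 (2 points).
Total affine count: 4.
Full point count |E(F_5)| = 4 + 1 = 5.
Hasse bound: |5 − (5+1)| = |-1| = 1 ≤ 2√5 ≈ 4.4721 ✓.


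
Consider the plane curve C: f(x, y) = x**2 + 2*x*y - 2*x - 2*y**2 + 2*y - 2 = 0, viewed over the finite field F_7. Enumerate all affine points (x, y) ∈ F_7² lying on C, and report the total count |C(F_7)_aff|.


Affine F_7-points: {(0, 3), (0, 5), (3, 1), (3, 3), (4, 1), (4, 4), (6, 2), (6, 5)}; count = 8.

For each of the 49 pairs (x, y) ∈ F_7², evaluate f(x, y) mod 7. Record the zeros.
  x = 0: [0↦5, 1↦5, 2↦1, 3↦0, 4↦2, 5↦0, 6↦1]  zeros at y ∈ {3, 5}
  x = 1: [0↦4, 1↦6, 2↦4, 3↦5, 4↦2, 5↦2, 6↦5]  zeros at y ∈ ∅
  x = 2: [0↦5, 1↦2, 2↦2, 3↦5, 4↦4, 5↦6, 6↦4]  zeros at y ∈ ∅
  x = 3: [0↦1, 1↦0, 2↦2, 3↦0, 4↦1, 5↦5, 6↦5]  zeros at y ∈ {1, 3}
  x = 4: [0↦6, 1↦0, 2↦4, 3↦4, 4↦0, 5↦6, 6↦1]  zeros at y ∈ {1, 4}
  x = 5: [0↦6, 1↦2, 2↦1, 3↦3, 4↦1, 5↦2, 6↦6]  zeros at y ∈ ∅
  x = 6: [0↦1, 1↦6, 2↦0, 3↦4, 4↦4, 5↦0, 6↦6]  zeros at y ∈ {2, 5}
Collecting zeros: affine points = {(0, 3), (0, 5), (3, 1), (3, 3), (4, 1), (4, 4), (6, 2), (6, 5)}.
Total count |C(F_7)_aff| = 8.


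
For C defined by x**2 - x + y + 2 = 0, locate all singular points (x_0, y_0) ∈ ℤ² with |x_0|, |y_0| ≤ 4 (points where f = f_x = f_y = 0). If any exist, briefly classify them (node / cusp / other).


No singular points in the scanned grid; C is smooth there.

Compute partial derivatives:
  f_x = 2*x - 1.
  f_y = 1.
f_y = 1 is a nonzero constant, so f_y never vanishes: no point (x, y) can satisfy f = f_x = f_y = 0. In particular no (x, y) ∈ {−4, ..., 4}² is singular; the curve is smooth.


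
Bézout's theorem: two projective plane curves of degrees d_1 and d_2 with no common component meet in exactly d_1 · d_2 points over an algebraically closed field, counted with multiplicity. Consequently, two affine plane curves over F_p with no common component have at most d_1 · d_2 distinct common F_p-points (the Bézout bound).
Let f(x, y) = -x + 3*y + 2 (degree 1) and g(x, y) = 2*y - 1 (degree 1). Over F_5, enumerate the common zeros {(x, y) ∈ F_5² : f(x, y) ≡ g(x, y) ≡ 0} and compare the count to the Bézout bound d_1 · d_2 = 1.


Common zeros: {(1, 3)}; count = 1; Bézout bound = 1.

deg(f) = 1, deg(g) = 1, so Bézout bound = 1.
Scan x ∈ F_5. For each x, list the y ∈ F_5 with f(x, y) ≡ 0 and those with g(x, y) ≡ 0 (mod 5); the common zeros in that column are the intersection.
  x = 0: f ≡ 0 at y ∈ {1}; g ≡ 0 at y ∈ {3}; common: ∅.
  x = 1: f ≡ 0 at y ∈ {3}; g ≡ 0 at y ∈ {3}; common: {3}.
  x = 2: f ≡ 0 at y ∈ {0}; g ≡ 0 at y ∈ {3}; common: ∅.
  x = 3: f ≡ 0 at y ∈ {2}; g ≡ 0 at y ∈ {3}; common: ∅.
  x = 4: f ≡ 0 at y ∈ {4}; g ≡ 0 at y ∈ {3}; common: ∅.
Collecting: common zeros = {(1, 3)}, so the count is 1.
Comparison with the Bézout bound: 1 ≤ 1 = deg(f)·deg(g), as expected for curves with no common component (the bound is attained).


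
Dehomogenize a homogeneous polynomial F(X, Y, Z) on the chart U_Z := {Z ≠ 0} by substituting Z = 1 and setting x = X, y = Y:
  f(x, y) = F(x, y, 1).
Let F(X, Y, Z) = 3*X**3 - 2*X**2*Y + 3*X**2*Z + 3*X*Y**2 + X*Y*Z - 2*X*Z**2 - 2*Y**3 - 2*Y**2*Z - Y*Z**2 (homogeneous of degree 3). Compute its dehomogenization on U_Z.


f(x, y) = 3*x**3 - 2*x**2*y + 3*x**2 + 3*x*y**2 + x*y - 2*x - 2*y**3 - 2*y**2 - y

On U_Z we set Z = 1. Each monomial c·X^i·Y^j·Z^k in F becomes c·x^i·y^j·1^k = c·x^i·y^j.
Substituting Z = 1: F(X, Y, 1) = 3*x**3 - 2*x**2*y + 3*x**2 + 3*x*y**2 + x*y - 2*x - 2*y**3 - 2*y**2 - y.
Note: deg(f) ≤ deg(F) = 3; strict inequality happens when F is divisible by Z (lost terms).


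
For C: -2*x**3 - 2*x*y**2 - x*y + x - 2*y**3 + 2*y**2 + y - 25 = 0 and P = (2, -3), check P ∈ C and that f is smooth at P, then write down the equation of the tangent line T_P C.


Tangent line at P: -38*x - 43*y - 53 = 0.

Step 1: f(2, -3) = 0, so P lies on C.
Step 2: partial derivatives
  f_x(x, y) = -6*x**2 - 2*y**2 - y + 1, f_y(x, y) = -4*x*y - x - 6*y**2 + 4*y + 1.
  f_x(P) = -38, f_y(P) = -43 (gradient nonzero, so P is smooth).
Step 3: tangent line at P: -38·(x − 2) + -43·(y − -3) = 0.
Expanding: -38*x - 43*y - 53 = 0.


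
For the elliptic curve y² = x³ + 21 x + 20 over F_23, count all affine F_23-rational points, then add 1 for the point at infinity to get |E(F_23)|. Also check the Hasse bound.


Affine points = {(2, 1), (2, 22), (3, 8), (3, 15), (7, 2), (7, 21), (9, 8), (9, 15), (11, 8), (11, 15), (13, 11), (13, 12), (16, 6), (16, 17), (17, 0), (21, 4), (21, 19)}; affine count = 17; |E(F_23)| = 18.

Discriminant check: Δ ∝ 4a³ + 27b² = 4·21³ + 27·20² = 4·9261 + 27·400 ≡ 4 (mod 23). Nonzero ⇒ E is nonsingular.
For each x ∈ F_23, compute rhs = x³ + 21·x + 20 mod 23, then count y ∈ F_23 with y² ≡ rhs.
  x = 0: rhs = 20, matching y values: none (0 points).
  x = 1: rhs = 19, matching y values: none (0 points).
  x = 2: rhs = 1, matching y values: 1, 22 (2 points).
  x = 3: rhs = 18, matching y values: 8, 15 (2 points).
  x = 4: rhs = 7, matching y values: none (0 points).
  x = 5: rhs = 20, matching y values: none (0 points).
  x = 6: rhs = 17, matching y values: none (0 points).
  x = 7: rhs = 4, matching y values: 2, 21 (2 points).
  x = 8: rhs = 10, matching y values: none (0 points).
  x = 9: rhs = 18, matching y values: 8, 15 (2 points).
  x = 10: rhs = 11, matching y values: none (0 points).
  x = 11: rhs = 18, matching y values: 8, 15 (2 points).
  x = 12: rhs = 22, matching y values: none (0 points).
  x = 13: rhs = 6, matching y values: 11, 12 (2 points).
  x = 14: rhs = 22, matching y values: none (0 points).
  x = 15: rhs = 7, matching y values: none (0 points).
  x = 16: rhs = 13, matching y values: 6, 17 (2 points).
  x = 17: rhs = 0, matching y values: 0 (1 points).
  x = 18: rhs = 20, matching y values: none (0 points).
  x = 19: rhs = 10, matching y values: none (0 points).
  x = 20: rhs = 22, matching y values: none (0 points).
  x = 21: rhs = 16, matching y values: 4, 19 (2 points).
  x = 22: rhs = 21, matching y values: none (0 points).
Total affine count: 17.
Full point count |E(F_23)| = 17 + 1 = 18.
Hasse bound: |18 − (23+1)| = |-6| = 6 ≤ 2√23 ≈ 9.5917 ✓.


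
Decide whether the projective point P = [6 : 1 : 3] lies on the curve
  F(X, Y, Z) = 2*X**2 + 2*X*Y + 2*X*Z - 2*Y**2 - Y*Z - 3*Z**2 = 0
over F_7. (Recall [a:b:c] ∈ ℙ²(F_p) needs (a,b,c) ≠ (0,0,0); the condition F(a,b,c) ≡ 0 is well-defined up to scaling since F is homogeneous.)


F(6,1,3) ≡ 4 (mod 7); P is NOT on the curve.

Evaluate F(6, 1, 3) term-by-term (mod 7).
  2*X**2 ↦ 2·36·1·1 = 72
  2*X*Y ↦ 2·6·1·1 = 12
  2*X*Z ↦ 2·6·1·3 = 36
  -2*Y**2 ↦ -2·1·1·1 = -2
  -Y*Z ↦ -1·1·1·3 = -3
  -3*Z**2 ↦ -3·1·1·9 = -27
Sum: F(6, 1, 3) = (72) + (12) + (36) + (-2) + (-3) + (-27) = 88.
Reducing mod 7: 88 ≡ 4 (mod 7).
Since F(a, b, c) ≡ 4 ≠ 0 (mod 7), P does NOT lie on the curve.


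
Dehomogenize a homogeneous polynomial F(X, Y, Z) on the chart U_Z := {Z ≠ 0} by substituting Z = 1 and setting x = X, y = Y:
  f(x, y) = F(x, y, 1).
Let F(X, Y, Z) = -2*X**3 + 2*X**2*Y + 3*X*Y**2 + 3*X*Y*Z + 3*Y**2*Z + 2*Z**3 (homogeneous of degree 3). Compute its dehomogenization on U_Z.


f(x, y) = -2*x**3 + 2*x**2*y + 3*x*y**2 + 3*x*y + 3*y**2 + 2

On U_Z we set Z = 1. Each monomial c·X^i·Y^j·Z^k in F becomes c·x^i·y^j·1^k = c·x^i·y^j.
Substituting Z = 1: F(X, Y, 1) = -2*x**3 + 2*x**2*y + 3*x*y**2 + 3*x*y + 3*y**2 + 2.
Note: deg(f) ≤ deg(F) = 3; strict inequality happens when F is divisible by Z (lost terms).


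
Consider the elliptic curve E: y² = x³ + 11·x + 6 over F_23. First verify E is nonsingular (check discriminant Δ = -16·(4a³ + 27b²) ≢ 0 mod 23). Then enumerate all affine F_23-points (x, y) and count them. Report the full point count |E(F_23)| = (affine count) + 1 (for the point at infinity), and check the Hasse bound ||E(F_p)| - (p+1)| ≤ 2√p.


Affine points = {(0, 11), (0, 12), (1, 8), (1, 15), (2, 6), (2, 17), (5, 5), (5, 18), (6, 9), (6, 14), (7, 9), (7, 14), (8, 10), (8, 13), (9, 11), (9, 12), (10, 9), (10, 14), (11, 3), (11, 20), (12, 7), (12, 16), (13, 0), (14, 11), (14, 12), (15, 2), (15, 21), (16, 0), (17, 0), (19, 6), (19, 17)}; affine count = 31; |E(F_23)| = 32.

Discriminant check: Δ ∝ 4a³ + 27b² = 4·11³ + 27·6² = 4·1331 + 27·36 ≡ 17 (mod 23). Nonzero ⇒ E is nonsingular.
For each x ∈ F_23, compute rhs = x³ + 11·x + 6 mod 23, then count y ∈ F_23 with y² ≡ rhs.
  x = 0: rhs = 6, matching y values: 11, 12 (2 points).
  x = 1: rhs = 18, matching y values: 8, 15 (2 points).
  x = 2: rhs = 13, matching y values: 6, 17 (2 points).
  x = 3: rhs = 20, matching y values: none (0 points).
  x = 4: rhs = 22, matching y values: none (0 points).
  x = 5: rhs = 2, matching y values: 5, 18 (2 points).
  x = 6: rhs = 12, matching y values: 9, 14 (2 points).
  x = 7: rhs = 12, matching y values: 9, 14 (2 points).
  x = 8: rhs = 8, matching y values: 10, 13 (2 points).
  x = 9: rhs = 6, matching y values: 11, 12 (2 points).
  x = 10: rhs = 12, matching y values: 9, 14 (2 points).
  x = 11: rhs = 9, matching y values: 3, 20 (2 points).
  x = 12: rhs = 3, matching y values: 7, 16 (2 points).
  x = 13: rhs = 0, matching y values: 0 (1 points).
  x = 14: rhs = 6, matching y values: 11, 12 (2 points).
  x = 15: rhs = 4, matching y values: 2, 21 (2 points).
  x = 16: rhs = 0, matching y values: 0 (1 points).
  x = 17: rhs = 0, matching y values: 0 (1 points).
  x = 18: rhs = 10, matching y values: none (0 points).
  x = 19: rhs = 13, matching y values: 6, 17 (2 points).
  x = 20: rhs = 15, matching y values: none (0 points).
  x = 21: rhs = 22, matching y values: none (0 points).
  x = 22: rhs = 17, matching y values: none (0 points).
Total affine count: 31.
Full point count |E(F_23)| = 31 + 1 = 32.
Hasse bound: |32 − (23+1)| = |8| = 8 ≤ 2√23 ≈ 9.5917 ✓.


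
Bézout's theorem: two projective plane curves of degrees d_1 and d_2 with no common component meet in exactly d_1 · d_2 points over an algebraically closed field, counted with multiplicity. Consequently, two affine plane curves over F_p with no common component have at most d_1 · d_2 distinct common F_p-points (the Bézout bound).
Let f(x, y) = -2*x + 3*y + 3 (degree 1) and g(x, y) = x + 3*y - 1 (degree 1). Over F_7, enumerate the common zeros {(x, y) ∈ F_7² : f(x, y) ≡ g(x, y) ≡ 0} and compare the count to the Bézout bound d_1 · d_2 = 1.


Common zeros: {(6, 3)}; count = 1; Bézout bound = 1.

deg(f) = 1, deg(g) = 1, so Bézout bound = 1.
Scan x ∈ F_7. For each x, list the y ∈ F_7 with f(x, y) ≡ 0 and those with g(x, y) ≡ 0 (mod 7); the common zeros in that column are the intersection.
  x = 0: f ≡ 0 at y ∈ {6}; g ≡ 0 at y ∈ {5}; common: ∅.
  x = 1: f ≡ 0 at y ∈ {2}; g ≡ 0 at y ∈ {0}; common: ∅.
  x = 2: f ≡ 0 at y ∈ {5}; g ≡ 0 at y ∈ {2}; common: ∅.
  x = 3: f ≡ 0 at y ∈ {1}; g ≡ 0 at y ∈ {4}; common: ∅.
  x = 4: f ≡ 0 at y ∈ {4}; g ≡ 0 at y ∈ {6}; common: ∅.
  x = 5: f ≡ 0 at y ∈ {0}; g ≡ 0 at y ∈ {1}; common: ∅.
  x = 6: f ≡ 0 at y ∈ {3}; g ≡ 0 at y ∈ {3}; common: {3}.
Collecting: common zeros = {(6, 3)}, so the count is 1.
Comparison with the Bézout bound: 1 ≤ 1 = deg(f)·deg(g), as expected for curves with no common component (the bound is attained).


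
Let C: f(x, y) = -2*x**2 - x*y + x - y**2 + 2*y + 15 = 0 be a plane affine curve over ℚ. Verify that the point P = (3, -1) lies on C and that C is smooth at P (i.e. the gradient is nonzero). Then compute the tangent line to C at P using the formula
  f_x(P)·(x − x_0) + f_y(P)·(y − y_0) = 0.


Tangent line at P: -10*x + y + 31 = 0.

Step 1: f(3, -1) = 0, so P lies on C.
Step 2: partial derivatives
  f_x(x, y) = -4*x - y + 1, f_y(x, y) = -x - 2*y + 2.
  f_x(P) = -10, f_y(P) = 1 (gradient nonzero, so P is smooth).
Step 3: tangent line at P: -10·(x − 3) + 1·(y − -1) = 0.
Expanding: -10*x + y + 31 = 0.


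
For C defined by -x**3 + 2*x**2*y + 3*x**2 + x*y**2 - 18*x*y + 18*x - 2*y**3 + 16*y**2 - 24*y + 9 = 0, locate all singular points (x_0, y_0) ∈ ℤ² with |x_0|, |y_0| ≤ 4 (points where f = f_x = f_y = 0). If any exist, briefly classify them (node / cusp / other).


Singular points: {(3, 3)}; classification: cusp.

Compute partial derivatives:
  f_x = -3*x**2 + 4*x*y + 6*x + y**2 - 18*y + 18.
  f_y = 2*x**2 + 2*x*y - 18*x - 6*y**2 + 32*y - 24.
Scan x_0 ∈ {−4, ..., 4}. For each x_0, f_y(x_0, y) is a polynomial in y; find its integer roots y ∈ {−4, ..., 4}, then test f_x and f at those candidates.
  x = -4: f_y(-4, y) = -6*y**2 + 24*y + 80; no integer root y with |y| ≤ 4.
  x = -3: f_y(-3, y) = -6*y**2 + 26*y + 48; no integer root y with |y| ≤ 4.
  x = -2: f_y(-2, y) = -6*y**2 + 28*y + 20; no integer root y with |y| ≤ 4.
  x = -1: f_y(-1, y) = -6*y**2 + 30*y - 4; no integer root y with |y| ≤ 4.
  x = 0: f_y(0, y) = -6*y**2 + 32*y - 24; no integer root y with |y| ≤ 4.
  x = 1: f_y(1, y) = -6*y**2 + 34*y - 40; vanishes at y ∈ {4}. (1, 4): f_x = -19 ≠ 0.
  x = 2: f_y(2, y) = -6*y**2 + 36*y - 52; no integer root y with |y| ≤ 4.
  x = 3: f_y(3, y) = -6*y**2 + 38*y - 60; vanishes at y ∈ {3}. (3, 3): f_x = 0, f = 0 — SINGULAR.
  x = 4: f_y(4, y) = -6*y**2 + 40*y - 64; vanishes at y ∈ {4}. (4, 4): f_x = 2 ≠ 0.
Only singular point on the grid: (3, 3).
Classify: substitute x = 3 + u, y = 3 + v and expand: f = -u**3 + 2*u**2*v + u*v**2 - 2*v**3 + v**2.
No constant or linear terms (consistent with a singular point). Quadratic part: v**2. Cubic part: -u**3 + 2*u**2*v + u*v**2 - 2*v**3.
The quadratic part v**2 is a perfect square, so there is a single (double) tangent line v = 0, i.e. y = 3. Restricting the cubic part to that line (v = 0) leaves -u**3 ≠ 0, so f is not divisible by v and the branch is v² ≈ u**3 to lowest order — this is a cusp.
Classification: cusp.


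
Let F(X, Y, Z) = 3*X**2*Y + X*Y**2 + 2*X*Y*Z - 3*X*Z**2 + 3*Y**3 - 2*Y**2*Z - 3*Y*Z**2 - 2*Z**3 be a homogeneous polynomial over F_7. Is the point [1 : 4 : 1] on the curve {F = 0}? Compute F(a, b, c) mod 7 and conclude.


F(1,4,1) ≡ 4 (mod 7); P is NOT on the curve.

Evaluate F(1, 4, 1) term-by-term (mod 7).
  3*X**2*Y ↦ 3·1·4·1 = 12
  X*Y**2 ↦ 1·1·16·1 = 16
  2*X*Y*Z ↦ 2·1·4·1 = 8
  -3*X*Z**2 ↦ -3·1·1·1 = -3
  3*Y**3 ↦ 3·1·64·1 = 192
  -2*Y**2*Z ↦ -2·1·16·1 = -32
  -3*Y*Z**2 ↦ -3·1·4·1 = -12
  -2*Z**3 ↦ -2·1·1·1 = -2
Sum: F(1, 4, 1) = (12) + (16) + (8) + (-3) + (192) + (-32) + (-12) + (-2) = 179.
Reducing mod 7: 179 ≡ 4 (mod 7).
Since F(a, b, c) ≡ 4 ≠ 0 (mod 7), P does NOT lie on the curve.


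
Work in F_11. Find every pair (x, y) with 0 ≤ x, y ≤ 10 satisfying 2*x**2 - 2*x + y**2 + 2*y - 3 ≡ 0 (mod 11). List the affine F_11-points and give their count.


Affine F_11-points: {(0, 1), (0, 8), (1, 1), (1, 8), (2, 10), (3, 4), (3, 5), (9, 4), (9, 5), (10, 10)}; count = 10.

For each of the 121 pairs (x, y) ∈ F_11², evaluate f(x, y) mod 11. Record the zeros.
  x = 0: [0↦8, 1↦0, 2↦5, 3↦1, 4↦10, 5↦10, 6↦1, 7↦5, 8↦0, 9↦8, 10↦7]  zeros at y ∈ {1, 8}
  x = 1: [0↦8, 1↦0, 2↦5, 3↦1, 4↦10, 5↦10, 6↦1, 7↦5, 8↦0, 9↦8, 10↦7]  zeros at y ∈ {1, 8}
  x = 2: [0↦1, 1↦4, 2↦9, 3↦5, 4↦3, 5↦3, 6↦5, 7↦9, 8↦4, 9↦1, 10↦0]  zeros at y ∈ {10}
  x = 3: [0↦9, 1↦1, 2↦6, 3↦2, 4↦0, 5↦0, 6↦2, 7↦6, 8↦1, 9↦9, 10↦8]  zeros at y ∈ {4, 5}
  x = 4: [0↦10, 1↦2, 2↦7, 3↦3, 4↦1, 5↦1, 6↦3, 7↦7, 8↦2, 9↦10, 10↦9]  zeros at y ∈ ∅
  x = 5: [0↦4, 1↦7, 2↦1, 3↦8, 4↦6, 5↦6, 6↦8, 7↦1, 8↦7, 9↦4, 10↦3]  zeros at y ∈ ∅
  x = 6: [0↦2, 1↦5, 2↦10, 3↦6, 4↦4, 5↦4, 6↦6, 7↦10, 8↦5, 9↦2, 10↦1]  zeros at y ∈ ∅
  x = 7: [0↦4, 1↦7, 2↦1, 3↦8, 4↦6, 5↦6, 6↦8, 7↦1, 8↦7, 9↦4, 10↦3]  zeros at y ∈ ∅
  x = 8: [0↦10, 1↦2, 2↦7, 3↦3, 4↦1, 5↦1, 6↦3, 7↦7, 8↦2, 9↦10, 10↦9]  zeros at y ∈ ∅
  x = 9: [0↦9, 1↦1, 2↦6, 3↦2, 4↦0, 5↦0, 6↦2, 7↦6, 8↦1, 9↦9, 10↦8]  zeros at y ∈ {4, 5}
  x = 10: [0↦1, 1↦4, 2↦9, 3↦5, 4↦3, 5↦3, 6↦5, 7↦9, 8↦4, 9↦1, 10↦0]  zeros at y ∈ {10}
Collecting zeros: affine points = {(0, 1), (0, 8), (1, 1), (1, 8), (2, 10), (3, 4), (3, 5), (9, 4), (9, 5), (10, 10)}.
Total count |C(F_11)_aff| = 10.


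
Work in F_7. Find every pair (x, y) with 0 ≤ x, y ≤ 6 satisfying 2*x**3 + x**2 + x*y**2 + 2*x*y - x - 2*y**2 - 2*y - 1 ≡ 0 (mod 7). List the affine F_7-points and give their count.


Affine F_7-points: {(1, 1), (1, 6), (2, 2), (3, 4), (3, 6), (4, 1), (4, 3), (5, 1), (6, 2), (6, 6)}; count = 10.

For each of the 49 pairs (x, y) ∈ F_7², evaluate f(x, y) mod 7. Record the zeros.
  x = 0: [0↦6, 1↦2, 2↦1, 3↦3, 4↦1, 5↦2, 6↦6]  zeros at y ∈ ∅
  x = 1: [0↦1, 1↦0, 2↦4, 3↦6, 4↦6, 5↦4, 6↦0]  zeros at y ∈ {1, 6}
  x = 2: [0↦3, 1↦5, 2↦0, 3↦2, 4↦4, 5↦6, 6↦1]  zeros at y ∈ {2}
  x = 3: [0↦3, 1↦1, 2↦1, 3↦3, 4↦0, 5↦6, 6↦0]  zeros at y ∈ {4, 6}
  x = 4: [0↦6, 1↦0, 2↦5, 3↦0, 4↦6, 5↦2, 6↦2]  zeros at y ∈ {1, 3}
  x = 5: [0↦3, 1↦0, 2↦3, 3↦5, 4↦6, 5↦6, 6↦5]  zeros at y ∈ {1}
  x = 6: [0↦6, 1↦6, 2↦0, 3↦2, 4↦5, 5↦2, 6↦0]  zeros at y ∈ {2, 6}
Collecting zeros: affine points = {(1, 1), (1, 6), (2, 2), (3, 4), (3, 6), (4, 1), (4, 3), (5, 1), (6, 2), (6, 6)}.
Total count |C(F_7)_aff| = 10.


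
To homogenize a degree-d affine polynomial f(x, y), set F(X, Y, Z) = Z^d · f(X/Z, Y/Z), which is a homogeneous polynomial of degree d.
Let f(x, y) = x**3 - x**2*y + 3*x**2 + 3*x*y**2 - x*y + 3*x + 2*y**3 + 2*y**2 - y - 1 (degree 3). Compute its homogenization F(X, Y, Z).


F(X, Y, Z) = X**3 - X**2*Y + 3*X**2*Z + 3*X*Y**2 - X*Y*Z + 3*X*Z**2 + 2*Y**3 + 2*Y**2*Z - Y*Z**2 - Z**3

deg(f) = 3.
Substitute x = X/Z, y = Y/Z into f, then multiply by Z^3.
  monomial 1·x^3·y^0 ↦ 1·X^3·Y^0·Z^0.
  monomial -1·x^2·y^1 ↦ -1·X^2·Y^1·Z^0.
  monomial 3·x^2·y^0 ↦ 3·X^2·Y^0·Z^1.
  monomial 3·x^1·y^2 ↦ 3·X^1·Y^2·Z^0.
  monomial -1·x^1·y^1 ↦ -1·X^1·Y^1·Z^1.
  monomial 3·x^1·y^0 ↦ 3·X^1·Y^0·Z^2.
  monomial 2·x^0·y^3 ↦ 2·X^0·Y^3·Z^0.
  monomial 2·x^0·y^2 ↦ 2·X^0·Y^2·Z^1.
  monomial -1·x^0·y^1 ↦ -1·X^0·Y^1·Z^2.
  monomial -1·x^0·y^0 ↦ -1·X^0·Y^0·Z^3.
Collecting: F(X, Y, Z) = X**3 - X**2*Y + 3*X**2*Z + 3*X*Y**2 - X*Y*Z + 3*X*Z**2 + 2*Y**3 + 2*Y**2*Z - Y*Z**2 - Z**3.


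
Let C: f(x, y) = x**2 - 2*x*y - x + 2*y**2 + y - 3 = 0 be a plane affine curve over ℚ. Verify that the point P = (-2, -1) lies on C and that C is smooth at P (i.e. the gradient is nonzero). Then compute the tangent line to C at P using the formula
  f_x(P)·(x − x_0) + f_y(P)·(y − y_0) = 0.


Tangent line at P: -3*x + y - 5 = 0.

Step 1: f(-2, -1) = 0, so P lies on C.
Step 2: partial derivatives
  f_x(x, y) = 2*x - 2*y - 1, f_y(x, y) = -2*x + 4*y + 1.
  f_x(P) = -3, f_y(P) = 1 (gradient nonzero, so P is smooth).
Step 3: tangent line at P: -3·(x − -2) + 1·(y − -1) = 0.
Expanding: -3*x + y - 5 = 0.


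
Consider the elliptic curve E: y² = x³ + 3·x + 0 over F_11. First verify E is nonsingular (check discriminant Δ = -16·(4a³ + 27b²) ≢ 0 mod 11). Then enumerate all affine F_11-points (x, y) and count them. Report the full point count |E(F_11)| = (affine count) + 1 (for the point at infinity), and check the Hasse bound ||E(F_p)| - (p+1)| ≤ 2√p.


Affine points = {(0, 0), (1, 2), (1, 9), (2, 5), (2, 6), (3, 5), (3, 6), (6, 5), (6, 6), (7, 1), (7, 10)}; affine count = 11; |E(F_11)| = 12.

Discriminant check: Δ ∝ 4a³ + 27b² = 4·3³ + 27·0² = 4·27 + 27·0 ≡ 9 (mod 11). Nonzero ⇒ E is nonsingular.
For each x ∈ F_11, compute rhs = x³ + 3·x + 0 mod 11, then count y ∈ F_11 with y² ≡ rhs.
  x = 0: rhs = 0, matching y values: 0 (1 points).
  x = 1: rhs = 4, matching y values: 2, 9 (2 points).
  x = 2: rhs = 3, matching y values: 5, 6 (2 points).
  x = 3: rhs = 3, matching y values: 5, 6 (2 points).
  x = 4: rhs = 10, matching y values: none (0 points).
  x = 5: rhs = 8, matching y values: none (0 points).
  x = 6: rhs = 3, matching y values: 5, 6 (2 points).
  x = 7: rhs = 1, matching y values: 1, 10 (2 points).
  x = 8: rhs = 8, matching y values: none (0 points).
  x = 9: rhs = 8, matching y values: none (0 points).
  x = 10: rhs = 7, matching y values: none (0 points).
Total affine count: 11.
Full point count |E(F_11)| = 11 + 1 = 12.
Hasse bound: |12 − (11+1)| = |0| = 0 ≤ 2√11 ≈ 6.6332 ✓.


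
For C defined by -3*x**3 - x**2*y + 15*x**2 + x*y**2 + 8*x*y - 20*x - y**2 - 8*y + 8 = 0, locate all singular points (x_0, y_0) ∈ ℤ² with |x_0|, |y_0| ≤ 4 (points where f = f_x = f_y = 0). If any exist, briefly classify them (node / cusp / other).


Singular points: {(2, -2)}; classification: node.

Compute partial derivatives:
  f_x = -9*x**2 - 2*x*y + 30*x + y**2 + 8*y - 20.
  f_y = -x**2 + 2*x*y + 8*x - 2*y - 8.
Scan x_0 ∈ {−4, ..., 4}. For each x_0, f_y(x_0, y) is a polynomial in y; find its integer roots y ∈ {−4, ..., 4}, then test f_x and f at those candidates.
  x = -4: f_y(-4, y) = -10*y - 56; no integer root y with |y| ≤ 4.
  x = -3: f_y(-3, y) = -8*y - 41; no integer root y with |y| ≤ 4.
  x = -2: f_y(-2, y) = -6*y - 28; no integer root y with |y| ≤ 4.
  x = -1: f_y(-1, y) = -4*y - 17; no integer root y with |y| ≤ 4.
  x = 0: f_y(0, y) = -2*y - 8; vanishes at y ∈ {-4}. (0, -4): f_x = -36 ≠ 0.
  x = 1: f_y(1, y) = -1; no integer root y with |y| ≤ 4.
  x = 2: f_y(2, y) = 2*y + 4; vanishes at y ∈ {-2}. (2, -2): f_x = 0, f = 0 — SINGULAR.
  x = 3: f_y(3, y) = 4*y + 7; no integer root y with |y| ≤ 4.
  x = 4: f_y(4, y) = 6*y + 8; no integer root y with |y| ≤ 4.
Only singular point on the grid: (2, -2).
Classify: substitute x = 2 + u, y = -2 + v and expand: f = -3*u**3 - u**2*v - u**2 + u*v**2 + v**2.
No constant or linear terms (consistent with a singular point). Quadratic part: -u**2 + v**2. Cubic part: -3*u**3 - u**2*v + u*v**2.
The quadratic part v**2 - u**2 = (v − u)(v + u) splits into two distinct linear factors, so there are two distinct tangent lines y − -2 = ±(x − 2) — this is a node (ordinary double point).
Classification: node.


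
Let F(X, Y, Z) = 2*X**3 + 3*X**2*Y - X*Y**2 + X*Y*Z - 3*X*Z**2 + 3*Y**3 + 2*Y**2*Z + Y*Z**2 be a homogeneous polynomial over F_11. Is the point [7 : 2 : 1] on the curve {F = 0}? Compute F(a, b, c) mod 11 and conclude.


F(7,2,1) ≡ 0 (mod 11); P is on the curve.

Evaluate F(7, 2, 1) term-by-term (mod 11).
  2*X**3 ↦ 2·343·1·1 = 686
  3*X**2*Y ↦ 3·49·2·1 = 294
  -X*Y**2 ↦ -1·7·4·1 = -28
  X*Y*Z ↦ 1·7·2·1 = 14
  -3*X*Z**2 ↦ -3·7·1·1 = -21
  3*Y**3 ↦ 3·1·8·1 = 24
  2*Y**2*Z ↦ 2·1·4·1 = 8
  Y*Z**2 ↦ 1·1·2·1 = 2
Sum: F(7, 2, 1) = (686) + (294) + (-28) + (14) + (-21) + (24) + (8) + (2) = 979.
Reducing mod 11: 979 ≡ 0 (mod 11).
Since F(a, b, c) ≡ 0 (mod 11), P lies on the curve.


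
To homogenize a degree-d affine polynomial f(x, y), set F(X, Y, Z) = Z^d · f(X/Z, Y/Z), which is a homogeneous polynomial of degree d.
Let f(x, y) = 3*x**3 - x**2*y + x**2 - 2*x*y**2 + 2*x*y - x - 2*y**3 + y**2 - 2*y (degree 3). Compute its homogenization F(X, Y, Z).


F(X, Y, Z) = 3*X**3 - X**2*Y + X**2*Z - 2*X*Y**2 + 2*X*Y*Z - X*Z**2 - 2*Y**3 + Y**2*Z - 2*Y*Z**2

deg(f) = 3.
Substitute x = X/Z, y = Y/Z into f, then multiply by Z^3.
  monomial 3·x^3·y^0 ↦ 3·X^3·Y^0·Z^0.
  monomial -1·x^2·y^1 ↦ -1·X^2·Y^1·Z^0.
  monomial 1·x^2·y^0 ↦ 1·X^2·Y^0·Z^1.
  monomial -2·x^1·y^2 ↦ -2·X^1·Y^2·Z^0.
  monomial 2·x^1·y^1 ↦ 2·X^1·Y^1·Z^1.
  monomial -1·x^1·y^0 ↦ -1·X^1·Y^0·Z^2.
  monomial -2·x^0·y^3 ↦ -2·X^0·Y^3·Z^0.
  monomial 1·x^0·y^2 ↦ 1·X^0·Y^2·Z^1.
  monomial -2·x^0·y^1 ↦ -2·X^0·Y^1·Z^2.
Collecting: F(X, Y, Z) = 3*X**3 - X**2*Y + X**2*Z - 2*X*Y**2 + 2*X*Y*Z - X*Z**2 - 2*Y**3 + Y**2*Z - 2*Y*Z**2.


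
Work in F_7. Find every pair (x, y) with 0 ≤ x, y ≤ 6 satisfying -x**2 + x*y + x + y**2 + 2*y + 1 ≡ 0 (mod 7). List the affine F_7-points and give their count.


Affine F_7-points: {(0, 6)}; count = 1.

For each of the 49 pairs (x, y) ∈ F_7², evaluate f(x, y) mod 7. Record the zeros.
  x = 0: [0↦1, 1↦4, 2↦2, 3↦2, 4↦4, 5↦1, 6↦0]  zeros at y ∈ {6}
  x = 1: [0↦1, 1↦5, 2↦4, 3↦5, 4↦1, 5↦6, 6↦6]  zeros at y ∈ ∅
  x = 2: [0↦6, 1↦4, 2↦4, 3↦6, 4↦3, 5↦2, 6↦3]  zeros at y ∈ ∅
  x = 3: [0↦2, 1↦1, 2↦2, 3↦5, 4↦3, 5↦3, 6↦5]  zeros at y ∈ ∅
  x = 4: [0↦3, 1↦3, 2↦5, 3↦2, 4↦1, 5↦2, 6↦5]  zeros at y ∈ ∅
  x = 5: [0↦2, 1↦3, 2↦6, 3↦4, 4↦4, 5↦6, 6↦3]  zeros at y ∈ ∅
  x = 6: [0↦6, 1↦1, 2↦5, 3↦4, 4↦5, 5↦1, 6↦6]  zeros at y ∈ ∅
Collecting zeros: affine points = {(0, 6)}.
Total count |C(F_7)_aff| = 1.


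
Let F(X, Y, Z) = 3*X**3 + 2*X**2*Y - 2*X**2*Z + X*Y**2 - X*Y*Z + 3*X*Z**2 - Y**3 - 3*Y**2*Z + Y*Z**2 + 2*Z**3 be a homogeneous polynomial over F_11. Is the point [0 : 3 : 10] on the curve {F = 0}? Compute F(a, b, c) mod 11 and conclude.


F(0,3,10) ≡ 1 (mod 11); P is NOT on the curve.

Evaluate F(0, 3, 10) term-by-term (mod 11).
  3*X**3 ↦ 3·0·1·1 = 0
  2*X**2*Y ↦ 2·0·3·1 = 0
  -2*X**2*Z ↦ -2·0·1·10 = 0
  X*Y**2 ↦ 1·0·9·1 = 0
  -X*Y*Z ↦ -1·0·3·10 = 0
  3*X*Z**2 ↦ 3·0·1·100 = 0
  -Y**3 ↦ -1·1·27·1 = -27
  -3*Y**2*Z ↦ -3·1·9·10 = -270
  Y*Z**2 ↦ 1·1·3·100 = 300
  2*Z**3 ↦ 2·1·1·1000 = 2000
Sum: F(0, 3, 10) = (0) + (0) + (0) + (0) + (0) + (0) + (-27) + (-270) + (300) + (2000) = 2003.
Reducing mod 11: 2003 ≡ 1 (mod 11).
Since F(a, b, c) ≡ 1 ≠ 0 (mod 11), P does NOT lie on the curve.


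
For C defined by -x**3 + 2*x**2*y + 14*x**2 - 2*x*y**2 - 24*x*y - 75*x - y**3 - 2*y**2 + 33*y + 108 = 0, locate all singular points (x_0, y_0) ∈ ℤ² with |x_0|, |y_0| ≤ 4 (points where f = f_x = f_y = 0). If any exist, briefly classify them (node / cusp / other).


Singular points: {(3, -3)}; classification: node.

Compute partial derivatives:
  f_x = -3*x**2 + 4*x*y + 28*x - 2*y**2 - 24*y - 75.
  f_y = 2*x**2 - 4*x*y - 24*x - 3*y**2 - 4*y + 33.
Scan x_0 ∈ {−4, ..., 4}. For each x_0, f_y(x_0, y) is a polynomial in y; find its integer roots y ∈ {−4, ..., 4}, then test f_x and f at those candidates.
  x = -4: f_y(-4, y) = -3*y**2 + 12*y + 161; no integer root y with |y| ≤ 4.
  x = -3: f_y(-3, y) = -3*y**2 + 8*y + 123; no integer root y with |y| ≤ 4.
  x = -2: f_y(-2, y) = -3*y**2 + 4*y + 89; no integer root y with |y| ≤ 4.
  x = -1: f_y(-1, y) = 59 - 3*y**2; no integer root y with |y| ≤ 4.
  x = 0: f_y(0, y) = -3*y**2 - 4*y + 33; no integer root y with |y| ≤ 4.
  x = 1: f_y(1, y) = -3*y**2 - 8*y + 11; vanishes at y ∈ {1}. (1, 1): f_x = -72 ≠ 0.
  x = 2: f_y(2, y) = -3*y**2 - 12*y - 7; no integer root y with |y| ≤ 4.
  x = 3: f_y(3, y) = -3*y**2 - 16*y - 21; vanishes at y ∈ {-3}. (3, -3): f_x = 0, f = 0 — SINGULAR.
  x = 4: f_y(4, y) = -3*y**2 - 20*y - 31; no integer root y with |y| ≤ 4.
Only singular point on the grid: (3, -3).
Classify: substitute x = 3 + u, y = -3 + v and expand: f = -u**3 + 2*u**2*v - u**2 - 2*u*v**2 - v**3 + v**2.
No constant or linear terms (consistent with a singular point). Quadratic part: -u**2 + v**2. Cubic part: -u**3 + 2*u**2*v - 2*u*v**2 - v**3.
The quadratic part v**2 - u**2 = (v − u)(v + u) splits into two distinct linear factors, so there are two distinct tangent lines y − -3 = ±(x − 3) — this is a node (ordinary double point).
Classification: node.


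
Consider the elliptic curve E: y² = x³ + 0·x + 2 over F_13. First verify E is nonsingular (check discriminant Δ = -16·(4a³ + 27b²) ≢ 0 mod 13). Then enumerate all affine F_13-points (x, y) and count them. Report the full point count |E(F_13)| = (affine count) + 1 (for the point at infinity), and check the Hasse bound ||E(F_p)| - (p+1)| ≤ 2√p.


Affine points = {(1, 4), (1, 9), (2, 6), (2, 7), (3, 4), (3, 9), (4, 1), (4, 12), (5, 6), (5, 7), (6, 6), (6, 7), (9, 4), (9, 9), (10, 1), (10, 12), (12, 1), (12, 12)}; affine count = 18; |E(F_13)| = 19.

Discriminant check: Δ ∝ 4a³ + 27b² = 4·0³ + 27·2² = 4·0 + 27·4 ≡ 4 (mod 13). Nonzero ⇒ E is nonsingular.
For each x ∈ F_13, compute rhs = x³ + 0·x + 2 mod 13, then count y ∈ F_13 with y² ≡ rhs.
  x = 0: rhs = 2, matching y values: none (0 points).
  x = 1: rhs = 3, matching y values: 4, 9 (2 points).
  x = 2: rhs = 10, matching y values: 6, 7 (2 points).
  x = 3: rhs = 3, matching y values: 4, 9 (2 points).
  x = 4: rhs = 1, matching y values: 1, 12 (2 points).
  x = 5: rhs = 10, matching y values: 6, 7 (2 points).
  x = 6: rhs = 10, matching y values: 6, 7 (2 points).
  x = 7: rhs = 7, matching y values: none (0 points).
  x = 8: rhs = 7, matching y values: none (0 points).
  x = 9: rhs = 3, matching y values: 4, 9 (2 points).
  x = 10: rhs = 1, matching y values: 1, 12 (2 points).
  x = 11: rhs = 7, matching y values: none (0 points).
  x = 12: rhs = 1, matching y values: 1, 12 (2 points).
Total affine count: 18.
Full point count |E(F_13)| = 18 + 1 = 19.
Hasse bound: |19 − (13+1)| = |5| = 5 ≤ 2√13 ≈ 7.2111 ✓.


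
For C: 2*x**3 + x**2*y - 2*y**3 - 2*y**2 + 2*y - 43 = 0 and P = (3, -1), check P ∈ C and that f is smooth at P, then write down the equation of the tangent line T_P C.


Tangent line at P: 48*x + 9*y - 135 = 0.

Step 1: f(3, -1) = 0, so P lies on C.
Step 2: partial derivatives
  f_x(x, y) = 6*x**2 + 2*x*y, f_y(x, y) = x**2 - 6*y**2 - 4*y + 2.
  f_x(P) = 48, f_y(P) = 9 (gradient nonzero, so P is smooth).
Step 3: tangent line at P: 48·(x − 3) + 9·(y − -1) = 0.
Expanding: 48*x + 9*y - 135 = 0.


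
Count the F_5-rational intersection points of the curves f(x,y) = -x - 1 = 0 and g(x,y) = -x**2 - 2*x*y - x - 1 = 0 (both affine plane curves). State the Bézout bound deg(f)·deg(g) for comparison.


Common zeros: {(4, 3)}; count = 1; Bézout bound = 2.

deg(f) = 1, deg(g) = 2, so Bézout bound = 2.
Scan x ∈ F_5. For each x, list the y ∈ F_5 with f(x, y) ≡ 0 and those with g(x, y) ≡ 0 (mod 5); the common zeros in that column are the intersection.
  x = 0: f ≡ 0 at y ∈ ∅; g ≡ 0 at y ∈ ∅; common: ∅.
  x = 1: f ≡ 0 at y ∈ ∅; g ≡ 0 at y ∈ {1}; common: ∅.
  x = 2: f ≡ 0 at y ∈ ∅; g ≡ 0 at y ∈ {2}; common: ∅.
  x = 3: f ≡ 0 at y ∈ ∅; g ≡ 0 at y ∈ {2}; common: ∅.
  x = 4: f ≡ 0 at y ∈ {0, 1, 2, 3, 4}; g ≡ 0 at y ∈ {3}; common: {3}.
Collecting: common zeros = {(4, 3)}, so the count is 1.
Comparison with the Bézout bound: 1 ≤ 2 = deg(f)·deg(g), as expected for curves with no common component (the affine F_5-count falls short of the bound because intersections may lie at infinity, over extension fields, or carry multiplicity).


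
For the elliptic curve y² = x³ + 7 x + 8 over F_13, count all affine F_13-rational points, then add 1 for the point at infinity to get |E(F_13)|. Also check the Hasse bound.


Affine points = {(1, 4), (1, 9), (2, 2), (2, 11), (3, 2), (3, 11), (4, 3), (4, 10), (5, 5), (5, 8), (7, 6), (7, 7), (8, 2), (8, 11), (10, 5), (10, 8), (11, 5), (11, 8), (12, 0)}; affine count = 19; |E(F_13)| = 20.

Discriminant check: Δ ∝ 4a³ + 27b² = 4·7³ + 27·8² = 4·343 + 27·64 ≡ 6 (mod 13). Nonzero ⇒ E is nonsingular.
For each x ∈ F_13, compute rhs = x³ + 7·x + 8 mod 13, then count y ∈ F_13 with y² ≡ rhs.
  x = 0: rhs = 8, matching y values: none (0 points).
  x = 1: rhs = 3, matching y values: 4, 9 (2 points).
  x = 2: rhs = 4, matching y values: 2, 11 (2 points).
  x = 3: rhs = 4, matching y values: 2, 11 (2 points).
  x = 4: rhs = 9, matching y values: 3, 10 (2 points).
  x = 5: rhs = 12, matching y values: 5, 8 (2 points).
  x = 6: rhs = 6, matching y values: none (0 points).
  x = 7: rhs = 10, matching y values: 6, 7 (2 points).
  x = 8: rhs = 4, matching y values: 2, 11 (2 points).
  x = 9: rhs = 7, matching y values: none (0 points).
  x = 10: rhs = 12, matching y values: 5, 8 (2 points).
  x = 11: rhs = 12, matching y values: 5, 8 (2 points).
  x = 12: rhs = 0, matching y values: 0 (1 points).
Total affine count: 19.
Full point count |E(F_13)| = 19 + 1 = 20.
Hasse bound: |20 − (13+1)| = |6| = 6 ≤ 2√13 ≈ 7.2111 ✓.


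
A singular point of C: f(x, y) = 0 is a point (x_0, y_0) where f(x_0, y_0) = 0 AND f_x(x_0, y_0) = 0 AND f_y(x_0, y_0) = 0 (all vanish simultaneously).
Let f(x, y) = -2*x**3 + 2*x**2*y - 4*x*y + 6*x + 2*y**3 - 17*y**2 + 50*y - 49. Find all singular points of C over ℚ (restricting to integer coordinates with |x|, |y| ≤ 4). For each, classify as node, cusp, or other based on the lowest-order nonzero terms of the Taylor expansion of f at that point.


Singular points: {(1, 3)}; classification: cusp.

Compute partial derivatives:
  f_x = -6*x**2 + 4*x*y - 4*y + 6.
  f_y = 2*x**2 - 4*x + 6*y**2 - 34*y + 50.
Scan x_0 ∈ {−4, ..., 4}. For each x_0, f_y(x_0, y) is a polynomial in y; find its integer roots y ∈ {−4, ..., 4}, then test f_x and f at those candidates.
  x = -4: f_y(-4, y) = 6*y**2 - 34*y + 98; no integer root y with |y| ≤ 4.
  x = -3: f_y(-3, y) = 6*y**2 - 34*y + 80; no integer root y with |y| ≤ 4.
  x = -2: f_y(-2, y) = 6*y**2 - 34*y + 66; no integer root y with |y| ≤ 4.
  x = -1: f_y(-1, y) = 6*y**2 - 34*y + 56; no integer root y with |y| ≤ 4.
  x = 0: f_y(0, y) = 6*y**2 - 34*y + 50; no integer root y with |y| ≤ 4.
  x = 1: f_y(1, y) = 6*y**2 - 34*y + 48; vanishes at y ∈ {3}. (1, 3): f_x = 0, f = 0 — SINGULAR.
  x = 2: f_y(2, y) = 6*y**2 - 34*y + 50; no integer root y with |y| ≤ 4.
  x = 3: f_y(3, y) = 6*y**2 - 34*y + 56; no integer root y with |y| ≤ 4.
  x = 4: f_y(4, y) = 6*y**2 - 34*y + 66; no integer root y with |y| ≤ 4.
Only singular point on the grid: (1, 3).
Classify: substitute x = 1 + u, y = 3 + v and expand: f = -2*u**3 + 2*u**2*v + 2*v**3 + v**2.
No constant or linear terms (consistent with a singular point). Quadratic part: v**2. Cubic part: -2*u**3 + 2*u**2*v + 2*v**3.
The quadratic part v**2 is a perfect square, so there is a single (double) tangent line v = 0, i.e. y = 3. Restricting the cubic part to that line (v = 0) leaves -2*u**3 ≠ 0, so f is not divisible by v and the branch is v² ≈ 2*u**3 to lowest order — this is a cusp.
Classification: cusp.


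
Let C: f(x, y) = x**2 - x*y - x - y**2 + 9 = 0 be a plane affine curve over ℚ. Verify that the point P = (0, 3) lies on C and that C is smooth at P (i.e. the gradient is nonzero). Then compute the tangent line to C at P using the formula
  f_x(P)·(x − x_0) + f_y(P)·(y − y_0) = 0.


Tangent line at P: -4*x - 6*y + 18 = 0.

Step 1: f(0, 3) = 0, so P lies on C.
Step 2: partial derivatives
  f_x(x, y) = 2*x - y - 1, f_y(x, y) = -x - 2*y.
  f_x(P) = -4, f_y(P) = -6 (gradient nonzero, so P is smooth).
Step 3: tangent line at P: -4·(x − 0) + -6·(y − 3) = 0.
Expanding: -4*x - 6*y + 18 = 0.


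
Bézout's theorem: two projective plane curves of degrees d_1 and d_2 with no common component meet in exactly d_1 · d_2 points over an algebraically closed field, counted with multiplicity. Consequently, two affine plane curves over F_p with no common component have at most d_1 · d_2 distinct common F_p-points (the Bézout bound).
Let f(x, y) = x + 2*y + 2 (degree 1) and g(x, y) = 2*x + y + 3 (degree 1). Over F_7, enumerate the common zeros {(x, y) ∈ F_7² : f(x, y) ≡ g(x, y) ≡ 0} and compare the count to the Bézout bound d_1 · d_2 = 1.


Common zeros: {(1, 2)}; count = 1; Bézout bound = 1.

deg(f) = 1, deg(g) = 1, so Bézout bound = 1.
Scan x ∈ F_7. For each x, list the y ∈ F_7 with f(x, y) ≡ 0 and those with g(x, y) ≡ 0 (mod 7); the common zeros in that column are the intersection.
  x = 0: f ≡ 0 at y ∈ {6}; g ≡ 0 at y ∈ {4}; common: ∅.
  x = 1: f ≡ 0 at y ∈ {2}; g ≡ 0 at y ∈ {2}; common: {2}.
  x = 2: f ≡ 0 at y ∈ {5}; g ≡ 0 at y ∈ {0}; common: ∅.
  x = 3: f ≡ 0 at y ∈ {1}; g ≡ 0 at y ∈ {5}; common: ∅.
  x = 4: f ≡ 0 at y ∈ {4}; g ≡ 0 at y ∈ {3}; common: ∅.
  x = 5: f ≡ 0 at y ∈ {0}; g ≡ 0 at y ∈ {1}; common: ∅.
  x = 6: f ≡ 0 at y ∈ {3}; g ≡ 0 at y ∈ {6}; common: ∅.
Collecting: common zeros = {(1, 2)}, so the count is 1.
Comparison with the Bézout bound: 1 ≤ 1 = deg(f)·deg(g), as expected for curves with no common component (the bound is attained).
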